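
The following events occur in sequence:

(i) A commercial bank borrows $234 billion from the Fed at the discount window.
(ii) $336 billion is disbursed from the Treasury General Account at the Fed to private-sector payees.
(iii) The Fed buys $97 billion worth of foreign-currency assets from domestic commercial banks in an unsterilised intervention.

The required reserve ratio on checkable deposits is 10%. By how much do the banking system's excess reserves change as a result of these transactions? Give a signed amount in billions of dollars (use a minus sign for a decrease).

Discount-window loan $234 billion: reserves +$234B, deposits 0.
Government spending $336 billion: reserves +$336B, deposits +$336B.
FX purchase $97 billion: reserves +$97B, deposits 0.
Totals: Δreserves = +$667B, Δdeposits = +$336B.
Δrequired reserves = 10% × +$336B = +$33.6B.
Δexcess reserves = Δreserves − Δrequired = +$667B − (+$33.6B) = +$633.4 billion.

+$633.4 billion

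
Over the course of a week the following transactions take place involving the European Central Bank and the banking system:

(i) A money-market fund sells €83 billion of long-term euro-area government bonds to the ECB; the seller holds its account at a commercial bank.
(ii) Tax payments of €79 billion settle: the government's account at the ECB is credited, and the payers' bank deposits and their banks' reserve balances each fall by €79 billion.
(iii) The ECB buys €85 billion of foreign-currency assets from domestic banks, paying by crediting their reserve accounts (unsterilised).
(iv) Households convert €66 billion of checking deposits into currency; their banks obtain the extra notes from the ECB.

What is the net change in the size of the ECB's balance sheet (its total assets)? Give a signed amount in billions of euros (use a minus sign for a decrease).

ECB balance sheet:
  Assets:      Securities +€83B, Foreign assets +€85B
  Liabilities: Bank reserves +€23B, Currency in circulation +€66B, Government deposits +€79B
Change in total ECB assets = +€168 billion.

+€168 billion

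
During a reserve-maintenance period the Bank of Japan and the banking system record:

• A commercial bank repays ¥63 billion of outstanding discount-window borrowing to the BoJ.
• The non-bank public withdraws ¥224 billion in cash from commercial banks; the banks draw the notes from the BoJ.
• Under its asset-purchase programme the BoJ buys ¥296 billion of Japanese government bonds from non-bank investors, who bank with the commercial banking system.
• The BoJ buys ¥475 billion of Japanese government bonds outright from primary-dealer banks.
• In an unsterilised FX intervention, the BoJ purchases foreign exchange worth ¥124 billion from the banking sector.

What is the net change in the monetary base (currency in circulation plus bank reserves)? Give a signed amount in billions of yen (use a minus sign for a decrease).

+¥832 billion

BoJ balance sheet:
  Assets:      Securities +¥771B, Loans to banks −¥63B, Foreign assets +¥124B
  Liabilities: Bank reserves +¥608B, Currency in circulation +¥224B
Commercial banking system:
  Assets:      Reserves at CB +¥608B, Securities −¥475B, Foreign assets −¥124B
  Liabilities: Checkable deposits +¥72B, Borrowings from CB −¥63B
Monetary base = currency + reserves: +¥224B + (+¥608B) = +¥832 billion.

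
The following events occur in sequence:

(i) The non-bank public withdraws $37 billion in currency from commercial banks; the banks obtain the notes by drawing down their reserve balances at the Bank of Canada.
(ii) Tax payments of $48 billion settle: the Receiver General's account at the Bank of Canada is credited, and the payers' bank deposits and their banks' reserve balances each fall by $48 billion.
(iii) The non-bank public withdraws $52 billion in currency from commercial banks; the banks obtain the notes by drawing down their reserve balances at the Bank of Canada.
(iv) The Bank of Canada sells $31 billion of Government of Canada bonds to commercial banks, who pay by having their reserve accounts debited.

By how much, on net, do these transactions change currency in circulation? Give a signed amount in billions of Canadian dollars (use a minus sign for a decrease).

Currency withdrawal $37 billion: notes leave the central bank → +$37B.
Government account inflow $48 billion: no currency enters or leaves circulation → 0.
Currency withdrawal $52 billion: notes leave the central bank → +$52B.
OMO sale (to banks) $31 billion: no currency enters or leaves circulation → 0.
Net: 37 + 0 + 52 + 0 = +$89 billion.

+$89 billion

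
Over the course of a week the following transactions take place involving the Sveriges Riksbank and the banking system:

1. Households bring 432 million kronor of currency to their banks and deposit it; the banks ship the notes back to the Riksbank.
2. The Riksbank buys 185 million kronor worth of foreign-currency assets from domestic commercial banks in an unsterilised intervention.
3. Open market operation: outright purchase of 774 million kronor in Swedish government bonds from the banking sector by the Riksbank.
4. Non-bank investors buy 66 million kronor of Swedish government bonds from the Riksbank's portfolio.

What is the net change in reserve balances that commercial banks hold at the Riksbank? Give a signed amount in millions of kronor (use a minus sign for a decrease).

Currency deposit 432 million kronor: returned notes are swapped for reserve credit → +432M.
FX purchase 185 million kronor: the Riksbank pays by crediting reserve accounts → +185M.
OMO purchase (from banks) 774 million kronor: the Riksbank pays by crediting reserve accounts → +774M.
Asset sale (to non-banks) 66 million kronor: the non-bank buyers' banks settle from reserves → −66M.
Net: 432 + 185 + 774 − 66 = +1325 million.

+1325 million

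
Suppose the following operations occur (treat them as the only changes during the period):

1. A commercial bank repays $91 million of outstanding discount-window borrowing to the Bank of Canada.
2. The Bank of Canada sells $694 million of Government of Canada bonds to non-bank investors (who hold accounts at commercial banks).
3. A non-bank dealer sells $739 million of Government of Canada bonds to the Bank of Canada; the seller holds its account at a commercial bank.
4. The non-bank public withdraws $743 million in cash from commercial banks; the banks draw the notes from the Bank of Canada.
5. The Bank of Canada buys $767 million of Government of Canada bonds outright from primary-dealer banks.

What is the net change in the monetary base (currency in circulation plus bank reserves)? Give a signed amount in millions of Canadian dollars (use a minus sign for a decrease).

Discount-window repayment $91 million: Bank of Canada balance sheet contracts → −$91M.
Asset sale (to non-banks) $694 million: Bank of Canada balance sheet contracts → −$694M.
Asset purchase (from non-banks) $739 million: Bank of Canada balance sheet expands → +$739M.
Currency withdrawal $743 million: just a shift between currency and reserves — both are base money → 0.
OMO purchase (from banks) $767 million: Bank of Canada balance sheet expands → +$767M.
Net: −91 − 694 + 739 + 0 + 767 = +$721 million.

+$721 million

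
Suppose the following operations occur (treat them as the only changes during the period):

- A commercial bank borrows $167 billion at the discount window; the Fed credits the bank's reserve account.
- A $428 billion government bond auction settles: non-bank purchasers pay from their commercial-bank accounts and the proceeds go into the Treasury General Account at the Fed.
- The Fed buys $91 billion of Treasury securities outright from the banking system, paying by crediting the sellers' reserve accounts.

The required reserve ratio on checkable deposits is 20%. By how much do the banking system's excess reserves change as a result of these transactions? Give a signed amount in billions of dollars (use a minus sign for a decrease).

-$84.4 billion

Discount-window loan $167 billion: reserves +$167B, deposits 0.
Government account inflow $428 billion: reserves −$428B, deposits −$428B.
OMO purchase (from banks) $91 billion: reserves +$91B, deposits 0.
Totals: Δreserves = −$170B, Δdeposits = −$428B.
Δrequired reserves = 20% × −$428B = −$85.6B.
Δexcess reserves = Δreserves − Δrequired = −$170B − (−$85.6B) = -$84.4 billion.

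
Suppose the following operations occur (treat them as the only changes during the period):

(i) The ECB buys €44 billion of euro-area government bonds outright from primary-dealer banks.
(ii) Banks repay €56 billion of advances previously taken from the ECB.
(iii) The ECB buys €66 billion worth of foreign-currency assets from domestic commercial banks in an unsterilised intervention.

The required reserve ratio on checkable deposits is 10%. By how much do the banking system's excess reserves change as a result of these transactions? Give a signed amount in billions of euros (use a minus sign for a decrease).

+€54 billion

OMO purchase (from banks) €44 billion: reserves +€44B, deposits 0.
Discount-window repayment €56 billion: reserves −€56B, deposits 0.
FX purchase €66 billion: reserves +€66B, deposits 0.
Totals: Δreserves = +€54B, Δdeposits = 0.
Δrequired reserves = 10% × 0 = 0.
Δexcess reserves = Δreserves − Δrequired = +€54B − (0) = +€54 billion.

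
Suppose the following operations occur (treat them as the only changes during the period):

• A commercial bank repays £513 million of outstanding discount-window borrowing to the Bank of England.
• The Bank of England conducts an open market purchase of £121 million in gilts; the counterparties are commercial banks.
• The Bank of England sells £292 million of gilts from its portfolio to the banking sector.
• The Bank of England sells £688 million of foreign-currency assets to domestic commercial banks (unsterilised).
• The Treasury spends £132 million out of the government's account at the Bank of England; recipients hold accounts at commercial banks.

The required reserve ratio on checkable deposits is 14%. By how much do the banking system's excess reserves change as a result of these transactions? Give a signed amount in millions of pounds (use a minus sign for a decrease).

-£1258.48 million

Discount-window repayment £513 million: reserves −£513M, deposits 0.
OMO purchase (from banks) £121 million: reserves +£121M, deposits 0.
OMO sale (to banks) £292 million: reserves −£292M, deposits 0.
FX sale £688 million: reserves −£688M, deposits 0.
Government spending £132 million: reserves +£132M, deposits +£132M.
Totals: Δreserves = −£1240M, Δdeposits = +£132M.
Δrequired reserves = 14% × +£132M = +£18.48M.
Δexcess reserves = Δreserves − Δrequired = −£1240M − (+£18.48M) = -£1258.48 million.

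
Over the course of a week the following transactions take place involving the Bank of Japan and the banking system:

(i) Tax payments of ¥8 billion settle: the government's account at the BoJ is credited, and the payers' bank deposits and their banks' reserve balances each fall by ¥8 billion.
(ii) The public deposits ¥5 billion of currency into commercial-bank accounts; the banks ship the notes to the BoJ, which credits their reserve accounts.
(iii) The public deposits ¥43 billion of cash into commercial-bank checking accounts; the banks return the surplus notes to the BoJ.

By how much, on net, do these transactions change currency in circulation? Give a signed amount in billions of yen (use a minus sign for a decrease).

-¥48 billion

Government account inflow ¥8 billion: no currency enters or leaves circulation → 0.
Currency deposit ¥5 billion: notes return to the central bank → −¥5B.
Currency deposit ¥43 billion: notes return to the central bank → −¥43B.
Net: 0 − 5 − 43 = -¥48 billion.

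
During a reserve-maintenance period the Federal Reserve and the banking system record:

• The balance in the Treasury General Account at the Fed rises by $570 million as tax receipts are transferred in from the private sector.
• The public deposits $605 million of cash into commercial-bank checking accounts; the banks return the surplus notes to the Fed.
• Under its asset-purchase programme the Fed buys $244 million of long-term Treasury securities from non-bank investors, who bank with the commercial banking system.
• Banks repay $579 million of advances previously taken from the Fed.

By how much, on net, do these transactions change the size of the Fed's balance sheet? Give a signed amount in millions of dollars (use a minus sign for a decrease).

-$335 million

Fed balance sheet:
  Assets:      Securities +$244M, Loans to banks −$579M
  Liabilities: Bank reserves −$300M, Currency in circulation −$605M, Government deposits +$570M
Change in total Fed assets = -$335 million.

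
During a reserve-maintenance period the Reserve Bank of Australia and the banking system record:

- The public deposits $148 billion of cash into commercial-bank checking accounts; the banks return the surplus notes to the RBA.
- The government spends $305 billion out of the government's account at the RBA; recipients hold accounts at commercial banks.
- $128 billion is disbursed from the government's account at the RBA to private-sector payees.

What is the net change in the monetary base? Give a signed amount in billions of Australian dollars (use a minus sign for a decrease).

+$433 billion

RBA balance sheet:
  Assets:      no change
  Liabilities: Bank reserves +$581B, Currency in circulation −$148B, Government deposits −$433B
Commercial banking system:
  Assets:      Reserves at CB +$581B
  Liabilities: Checkable deposits +$581B
Monetary base = currency + reserves: −$148B + (+$581B) = +$433 billion.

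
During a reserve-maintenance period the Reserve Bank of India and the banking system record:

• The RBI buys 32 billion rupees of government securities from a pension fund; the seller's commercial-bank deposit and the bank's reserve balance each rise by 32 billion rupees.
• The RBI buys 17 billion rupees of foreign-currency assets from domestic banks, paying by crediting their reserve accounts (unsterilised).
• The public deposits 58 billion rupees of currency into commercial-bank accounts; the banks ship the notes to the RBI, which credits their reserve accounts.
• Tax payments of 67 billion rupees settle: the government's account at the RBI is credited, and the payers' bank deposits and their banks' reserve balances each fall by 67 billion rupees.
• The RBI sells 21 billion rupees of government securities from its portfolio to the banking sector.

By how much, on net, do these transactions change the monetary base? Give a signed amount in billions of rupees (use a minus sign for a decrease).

Asset purchase (from non-banks) 32 billion rupees: RBI balance sheet expands → +32B.
FX purchase 17 billion rupees: RBI balance sheet expands → +17B.
Currency deposit 58 billion rupees: just a shift between currency and reserves — both are base money → 0.
Government account inflow 67 billion rupees: reserves shift to a non-base liability → −67B.
OMO sale (to banks) 21 billion rupees: RBI balance sheet contracts → −21B.
Net: 32 + 17 + 0 − 67 − 21 = -39 billion.

-39 billion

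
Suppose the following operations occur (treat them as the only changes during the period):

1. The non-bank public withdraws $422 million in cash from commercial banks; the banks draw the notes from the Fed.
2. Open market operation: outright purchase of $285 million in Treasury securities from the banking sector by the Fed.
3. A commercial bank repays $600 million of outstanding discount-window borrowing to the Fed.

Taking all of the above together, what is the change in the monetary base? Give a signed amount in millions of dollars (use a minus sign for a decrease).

-$315 million

Fed balance sheet:
  Assets:      Securities +$285M, Loans to banks −$600M
  Liabilities: Bank reserves −$737M, Currency in circulation +$422M
Monetary base = currency + reserves: +$422M + (−$737M) = -$315 million.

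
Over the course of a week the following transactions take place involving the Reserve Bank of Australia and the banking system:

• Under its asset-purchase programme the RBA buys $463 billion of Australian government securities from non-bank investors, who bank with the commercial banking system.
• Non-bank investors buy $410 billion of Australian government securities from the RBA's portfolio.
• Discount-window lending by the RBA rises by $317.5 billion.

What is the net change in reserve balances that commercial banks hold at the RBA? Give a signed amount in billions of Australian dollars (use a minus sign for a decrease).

RBA balance sheet:
  Assets:      Securities +$53B, Loans to banks +$317.5B
  Liabilities: Bank reserves +$370.5B
So the change in reserve balances that commercial banks hold at the RBA is +$370.5 billion.

+$370.5 billion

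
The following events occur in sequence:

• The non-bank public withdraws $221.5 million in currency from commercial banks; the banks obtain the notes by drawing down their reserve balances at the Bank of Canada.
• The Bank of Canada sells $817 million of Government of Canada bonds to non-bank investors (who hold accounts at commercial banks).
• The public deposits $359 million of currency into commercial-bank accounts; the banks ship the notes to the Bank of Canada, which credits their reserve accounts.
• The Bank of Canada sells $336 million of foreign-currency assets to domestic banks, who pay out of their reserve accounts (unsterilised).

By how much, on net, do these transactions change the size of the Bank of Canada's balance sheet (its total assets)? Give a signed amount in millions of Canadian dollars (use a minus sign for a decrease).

-$1153 million

Currency withdrawal $221.5 million: only the composition of liabilities changes → 0.
Asset sale (to non-banks) $817 million: a Bank of Canada asset is shed → −$817M.
Currency deposit $359 million: only the composition of liabilities changes → 0.
FX sale $336 million: a Bank of Canada asset is shed → −$336M.
Net: 0 − 817 + 0 − 336 = -$1153 million.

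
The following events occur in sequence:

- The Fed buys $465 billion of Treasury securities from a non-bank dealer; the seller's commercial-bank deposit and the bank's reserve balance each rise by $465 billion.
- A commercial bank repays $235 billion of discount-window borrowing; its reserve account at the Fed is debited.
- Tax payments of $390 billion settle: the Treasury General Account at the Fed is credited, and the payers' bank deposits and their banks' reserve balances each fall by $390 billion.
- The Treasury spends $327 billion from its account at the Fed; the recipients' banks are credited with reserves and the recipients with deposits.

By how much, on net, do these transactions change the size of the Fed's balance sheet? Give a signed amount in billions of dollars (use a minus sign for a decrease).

Asset purchase (from non-banks) $465 billion: a Fed asset is acquired → +$465B.
Discount-window repayment $235 billion: a Fed asset is shed → −$235B.
Government account inflow $390 billion: only the composition of liabilities changes → 0.
Government spending $327 billion: only the composition of liabilities changes → 0.
Net: 465 − 235 + 0 + 0 = +$230 billion.

+$230 billion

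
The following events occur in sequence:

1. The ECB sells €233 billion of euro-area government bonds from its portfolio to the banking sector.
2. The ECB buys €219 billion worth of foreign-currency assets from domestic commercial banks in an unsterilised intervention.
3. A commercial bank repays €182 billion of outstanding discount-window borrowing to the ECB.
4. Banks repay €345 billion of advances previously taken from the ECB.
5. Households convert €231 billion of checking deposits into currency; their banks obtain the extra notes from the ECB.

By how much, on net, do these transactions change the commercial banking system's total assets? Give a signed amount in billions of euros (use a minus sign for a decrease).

OMO sale (to banks) €233 billion: just an asset swap on bank balance sheets → 0.
FX purchase €219 billion: just an asset swap on bank balance sheets → 0.
Discount-window repayment €182 billion: bank balance sheets shrink → −€182B.
Discount-window repayment €345 billion: bank balance sheets shrink → −€345B.
Currency withdrawal €231 billion: bank balance sheets shrink → −€231B.
Net: 0 + 0 − 182 − 345 − 231 = -€758 billion.

-€758 billion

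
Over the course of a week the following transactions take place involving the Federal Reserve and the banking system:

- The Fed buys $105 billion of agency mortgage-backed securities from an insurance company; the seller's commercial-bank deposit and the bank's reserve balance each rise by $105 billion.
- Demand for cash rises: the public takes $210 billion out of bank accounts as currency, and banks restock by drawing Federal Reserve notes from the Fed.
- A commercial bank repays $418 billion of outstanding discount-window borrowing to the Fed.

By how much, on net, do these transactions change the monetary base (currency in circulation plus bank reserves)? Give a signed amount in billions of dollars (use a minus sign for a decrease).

-$313 billion

Fed balance sheet:
  Assets:      Securities +$105B, Loans to banks −$418B
  Liabilities: Bank reserves −$523B, Currency in circulation +$210B
Monetary base = currency + reserves: +$210B + (−$523B) = -$313 billion.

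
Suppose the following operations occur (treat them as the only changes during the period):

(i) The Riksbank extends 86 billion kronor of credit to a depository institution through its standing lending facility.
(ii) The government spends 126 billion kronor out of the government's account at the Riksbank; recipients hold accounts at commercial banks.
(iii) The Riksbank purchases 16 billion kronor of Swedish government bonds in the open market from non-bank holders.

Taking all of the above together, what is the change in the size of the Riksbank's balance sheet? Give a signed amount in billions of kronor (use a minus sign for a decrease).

+102 billion

Discount-window loan 86 billion kronor: a Riksbank asset is acquired → +86B.
Government spending 126 billion kronor: only the composition of liabilities changes → 0.
Asset purchase (from non-banks) 16 billion kronor: a Riksbank asset is acquired → +16B.
Net: 86 + 0 + 16 = +102 billion.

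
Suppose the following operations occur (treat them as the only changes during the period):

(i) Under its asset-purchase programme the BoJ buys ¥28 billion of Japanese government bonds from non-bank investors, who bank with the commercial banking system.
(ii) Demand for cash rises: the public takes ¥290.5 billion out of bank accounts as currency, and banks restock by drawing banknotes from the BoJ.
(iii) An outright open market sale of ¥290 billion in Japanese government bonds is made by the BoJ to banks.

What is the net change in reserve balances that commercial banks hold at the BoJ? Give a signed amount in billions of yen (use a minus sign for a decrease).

BoJ balance sheet:
  Assets:      Securities −¥262B
  Liabilities: Bank reserves −¥552.5B, Currency in circulation +¥290.5B
Commercial banking system:
  Assets:      Reserves at CB −¥552.5B, Securities +¥290B
  Liabilities: Checkable deposits −¥262.5B
So the change in reserve balances that commercial banks hold at the BoJ is -¥552.5 billion.

-¥552.5 billion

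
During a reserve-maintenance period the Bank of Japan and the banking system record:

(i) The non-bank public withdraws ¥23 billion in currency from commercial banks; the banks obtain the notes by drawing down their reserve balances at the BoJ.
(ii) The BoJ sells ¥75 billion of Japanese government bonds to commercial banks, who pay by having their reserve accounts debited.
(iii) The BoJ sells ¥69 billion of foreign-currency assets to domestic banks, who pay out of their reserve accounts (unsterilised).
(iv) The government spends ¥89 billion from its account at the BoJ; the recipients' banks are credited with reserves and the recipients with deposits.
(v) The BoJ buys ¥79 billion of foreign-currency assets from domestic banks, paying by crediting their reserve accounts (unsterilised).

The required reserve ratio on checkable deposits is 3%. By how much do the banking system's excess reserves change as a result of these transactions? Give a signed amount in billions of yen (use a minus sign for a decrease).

-¥0.98 billion

Currency withdrawal ¥23 billion: reserves −¥23B, deposits −¥23B.
OMO sale (to banks) ¥75 billion: reserves −¥75B, deposits 0.
FX sale ¥69 billion: reserves −¥69B, deposits 0.
Government spending ¥89 billion: reserves +¥89B, deposits +¥89B.
FX purchase ¥79 billion: reserves +¥79B, deposits 0.
Totals: Δreserves = +¥1B, Δdeposits = +¥66B.
Δrequired reserves = 3% × +¥66B = +¥1.98B.
Δexcess reserves = Δreserves − Δrequired = +¥1B − (+¥1.98B) = -¥0.98 billion.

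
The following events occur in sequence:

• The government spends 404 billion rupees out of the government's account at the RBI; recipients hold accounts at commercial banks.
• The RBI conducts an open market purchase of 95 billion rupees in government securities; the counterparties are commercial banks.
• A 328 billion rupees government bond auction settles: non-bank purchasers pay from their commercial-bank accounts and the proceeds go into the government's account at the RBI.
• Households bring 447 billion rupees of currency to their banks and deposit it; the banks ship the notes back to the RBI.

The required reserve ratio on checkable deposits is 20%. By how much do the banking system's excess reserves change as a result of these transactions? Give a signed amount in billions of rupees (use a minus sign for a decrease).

Government spending 404 billion rupees: reserves +404B, deposits +404B.
OMO purchase (from banks) 95 billion rupees: reserves +95B, deposits 0.
Government account inflow 328 billion rupees: reserves −328B, deposits −328B.
Currency deposit 447 billion rupees: reserves +447B, deposits +447B.
Totals: Δreserves = +618B, Δdeposits = +523B.
Δrequired reserves = 20% × +523B = +104.6B.
Δexcess reserves = Δreserves − Δrequired = +618B − (+104.6B) = +513.4 billion.

+513.4 billion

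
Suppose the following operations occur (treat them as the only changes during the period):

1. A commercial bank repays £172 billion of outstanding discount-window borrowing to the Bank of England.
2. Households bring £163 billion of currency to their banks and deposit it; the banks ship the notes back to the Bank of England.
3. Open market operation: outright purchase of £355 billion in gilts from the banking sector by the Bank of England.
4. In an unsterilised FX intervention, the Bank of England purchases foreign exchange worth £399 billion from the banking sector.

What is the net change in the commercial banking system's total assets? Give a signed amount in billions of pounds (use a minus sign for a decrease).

Discount-window repayment £172 billion: bank balance sheets shrink → −£172B.
Currency deposit £163 billion: bank balance sheets expand → +£163B.
OMO purchase (from banks) £355 billion: just an asset swap on bank balance sheets → 0.
FX purchase £399 billion: just an asset swap on bank balance sheets → 0.
Net: −172 + 163 + 0 + 0 = -£9 billion.

-£9 billion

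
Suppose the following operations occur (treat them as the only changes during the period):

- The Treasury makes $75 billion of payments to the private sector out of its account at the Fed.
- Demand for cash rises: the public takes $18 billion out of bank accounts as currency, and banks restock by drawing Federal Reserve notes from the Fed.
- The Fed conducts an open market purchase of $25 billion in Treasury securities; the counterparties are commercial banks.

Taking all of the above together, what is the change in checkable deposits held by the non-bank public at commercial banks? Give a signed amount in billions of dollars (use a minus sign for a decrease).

Government spending $75 billion: non-bank counterparties' bank balances rise → +$75B.
Currency withdrawal $18 billion: non-bank counterparties' bank balances fall → −$18B.
OMO purchase (from banks) $25 billion: the counterparty is a bank, so public deposits are unchanged → 0.
Net: 75 − 18 + 0 = +$57 billion.

+$57 billion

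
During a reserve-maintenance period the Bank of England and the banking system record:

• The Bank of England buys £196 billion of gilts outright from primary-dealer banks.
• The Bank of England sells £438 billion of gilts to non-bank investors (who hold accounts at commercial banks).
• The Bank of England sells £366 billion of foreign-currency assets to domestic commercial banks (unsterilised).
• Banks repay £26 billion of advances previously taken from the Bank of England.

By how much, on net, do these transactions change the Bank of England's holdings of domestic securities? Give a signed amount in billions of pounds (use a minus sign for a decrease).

OMO purchase (from banks) £196 billion: securities added to the Bank of England's portfolio → +£196B.
Asset sale (to non-banks) £438 billion: securities removed from the Bank of England's portfolio → −£438B.
FX sale £366 billion: the Bank of England's securities portfolio is untouched → 0.
Discount-window repayment £26 billion: the Bank of England's securities portfolio is untouched → 0.
Net: 196 − 438 + 0 + 0 = -£242 billion.

-£242 billion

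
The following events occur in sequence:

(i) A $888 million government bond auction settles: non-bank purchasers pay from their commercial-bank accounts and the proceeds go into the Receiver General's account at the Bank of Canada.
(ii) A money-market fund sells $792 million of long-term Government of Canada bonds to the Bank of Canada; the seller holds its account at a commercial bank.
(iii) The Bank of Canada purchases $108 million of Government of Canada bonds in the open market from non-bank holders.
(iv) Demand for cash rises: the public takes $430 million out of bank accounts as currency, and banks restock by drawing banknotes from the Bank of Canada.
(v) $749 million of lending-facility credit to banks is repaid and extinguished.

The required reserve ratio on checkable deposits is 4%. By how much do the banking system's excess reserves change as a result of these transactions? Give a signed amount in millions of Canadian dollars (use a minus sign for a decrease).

Government account inflow $888 million: reserves −$888M, deposits −$888M.
Asset purchase (from non-banks) $792 million: reserves +$792M, deposits +$792M.
Asset purchase (from non-banks) $108 million: reserves +$108M, deposits +$108M.
Currency withdrawal $430 million: reserves −$430M, deposits −$430M.
Discount-window repayment $749 million: reserves −$749M, deposits 0.
Totals: Δreserves = −$1167M, Δdeposits = −$418M.
Δrequired reserves = 4% × −$418M = −$16.72M.
Δexcess reserves = Δreserves − Δrequired = −$1167M − (−$16.72M) = -$1150.28 million.

-$1150.28 million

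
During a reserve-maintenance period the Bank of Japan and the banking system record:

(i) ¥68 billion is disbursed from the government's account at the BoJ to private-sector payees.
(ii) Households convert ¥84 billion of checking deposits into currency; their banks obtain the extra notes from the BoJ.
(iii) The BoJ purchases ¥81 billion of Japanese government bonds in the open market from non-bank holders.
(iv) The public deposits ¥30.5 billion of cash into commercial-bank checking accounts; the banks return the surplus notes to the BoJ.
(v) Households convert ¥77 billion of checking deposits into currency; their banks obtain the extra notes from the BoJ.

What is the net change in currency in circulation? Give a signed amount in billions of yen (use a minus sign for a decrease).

+¥130.5 billion

BoJ balance sheet:
  Assets:      Securities +¥81B
  Liabilities: Bank reserves +¥18.5B, Currency in circulation +¥130.5B, Government deposits −¥68B
So the change in currency in circulation is +¥130.5 billion.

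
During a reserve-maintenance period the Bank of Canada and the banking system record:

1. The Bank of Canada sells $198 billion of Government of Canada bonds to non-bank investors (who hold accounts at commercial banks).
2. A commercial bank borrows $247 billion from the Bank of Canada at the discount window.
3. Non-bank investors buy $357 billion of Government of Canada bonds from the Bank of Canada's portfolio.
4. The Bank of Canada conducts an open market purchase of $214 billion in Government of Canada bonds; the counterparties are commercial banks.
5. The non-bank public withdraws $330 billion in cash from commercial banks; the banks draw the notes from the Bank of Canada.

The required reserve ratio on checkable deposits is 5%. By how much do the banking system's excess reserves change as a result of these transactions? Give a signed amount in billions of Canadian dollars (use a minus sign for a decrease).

Asset sale (to non-banks) $198 billion: reserves −$198B, deposits −$198B.
Discount-window loan $247 billion: reserves +$247B, deposits 0.
Asset sale (to non-banks) $357 billion: reserves −$357B, deposits −$357B.
OMO purchase (from banks) $214 billion: reserves +$214B, deposits 0.
Currency withdrawal $330 billion: reserves −$330B, deposits −$330B.
Totals: Δreserves = −$424B, Δdeposits = −$885B.
Δrequired reserves = 5% × −$885B = −$44.25B.
Δexcess reserves = Δreserves − Δrequired = −$424B − (−$44.25B) = -$379.75 billion.

-$379.75 billion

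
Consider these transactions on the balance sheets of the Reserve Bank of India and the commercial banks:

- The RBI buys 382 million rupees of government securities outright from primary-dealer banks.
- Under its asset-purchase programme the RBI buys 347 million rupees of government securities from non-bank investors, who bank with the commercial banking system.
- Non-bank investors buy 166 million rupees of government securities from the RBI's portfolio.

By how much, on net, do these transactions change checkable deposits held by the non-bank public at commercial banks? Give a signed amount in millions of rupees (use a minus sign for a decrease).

OMO purchase (from banks) 382 million rupees: the counterparty is a bank, so public deposits are unchanged → 0.
Asset purchase (from non-banks) 347 million rupees: non-bank counterparties' bank balances rise → +347M.
Asset sale (to non-banks) 166 million rupees: non-bank counterparties' bank balances fall → −166M.
Net: 0 + 347 − 166 = +181 million.

+181 million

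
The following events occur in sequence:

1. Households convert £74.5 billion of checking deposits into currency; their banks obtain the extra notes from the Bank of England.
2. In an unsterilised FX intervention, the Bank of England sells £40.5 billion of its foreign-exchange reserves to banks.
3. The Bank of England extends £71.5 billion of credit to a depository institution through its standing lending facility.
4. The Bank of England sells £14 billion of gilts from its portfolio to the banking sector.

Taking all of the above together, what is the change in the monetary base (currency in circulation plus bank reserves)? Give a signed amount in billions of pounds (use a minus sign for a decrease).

+£17 billion

Currency withdrawal £74.5 billion: just a shift between currency and reserves — both are base money → 0.
FX sale £40.5 billion: Bank of England balance sheet contracts → −£40.5B.
Discount-window loan £71.5 billion: Bank of England balance sheet expands → +£71.5B.
OMO sale (to banks) £14 billion: Bank of England balance sheet contracts → −£14B.
Net: 0 − 40.5 + 71.5 − 14 = +£17 billion.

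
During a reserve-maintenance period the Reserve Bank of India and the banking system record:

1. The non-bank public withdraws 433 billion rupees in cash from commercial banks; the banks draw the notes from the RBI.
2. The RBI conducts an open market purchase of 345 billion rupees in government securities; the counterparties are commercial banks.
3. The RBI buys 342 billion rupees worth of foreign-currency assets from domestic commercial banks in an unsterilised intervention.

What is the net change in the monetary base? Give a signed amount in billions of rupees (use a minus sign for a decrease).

Currency withdrawal 433 billion rupees: just a shift between currency and reserves — both are base money → 0.
OMO purchase (from banks) 345 billion rupees: RBI balance sheet expands → +345B.
FX purchase 342 billion rupees: RBI balance sheet expands → +342B.
Net: 0 + 345 + 342 = +687 billion.

+687 billion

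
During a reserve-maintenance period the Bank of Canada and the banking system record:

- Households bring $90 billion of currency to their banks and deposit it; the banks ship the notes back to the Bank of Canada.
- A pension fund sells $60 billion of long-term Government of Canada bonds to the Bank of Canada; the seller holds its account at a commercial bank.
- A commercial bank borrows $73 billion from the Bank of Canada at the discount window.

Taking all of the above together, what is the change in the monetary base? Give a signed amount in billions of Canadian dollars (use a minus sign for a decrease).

+$133 billion

Currency deposit $90 billion: just a shift between currency and reserves — both are base money → 0.
Asset purchase (from non-banks) $60 billion: Bank of Canada balance sheet expands → +$60B.
Discount-window loan $73 billion: Bank of Canada balance sheet expands → +$73B.
Net: 0 + 60 + 73 = +$133 billion.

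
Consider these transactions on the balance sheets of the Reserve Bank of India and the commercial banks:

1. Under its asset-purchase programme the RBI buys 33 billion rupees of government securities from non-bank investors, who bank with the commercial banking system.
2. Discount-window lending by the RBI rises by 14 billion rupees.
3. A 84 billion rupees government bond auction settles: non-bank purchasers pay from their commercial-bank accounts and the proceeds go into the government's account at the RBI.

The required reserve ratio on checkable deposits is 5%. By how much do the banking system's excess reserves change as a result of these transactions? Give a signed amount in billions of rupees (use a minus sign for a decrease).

-34.45 billion

Asset purchase (from non-banks) 33 billion rupees: reserves +33B, deposits +33B.
Discount-window loan 14 billion rupees: reserves +14B, deposits 0.
Government account inflow 84 billion rupees: reserves −84B, deposits −84B.
Totals: Δreserves = −37B, Δdeposits = −51B.
Δrequired reserves = 5% × −51B = −2.55B.
Δexcess reserves = Δreserves − Δrequired = −37B − (−2.55B) = -34.45 billion.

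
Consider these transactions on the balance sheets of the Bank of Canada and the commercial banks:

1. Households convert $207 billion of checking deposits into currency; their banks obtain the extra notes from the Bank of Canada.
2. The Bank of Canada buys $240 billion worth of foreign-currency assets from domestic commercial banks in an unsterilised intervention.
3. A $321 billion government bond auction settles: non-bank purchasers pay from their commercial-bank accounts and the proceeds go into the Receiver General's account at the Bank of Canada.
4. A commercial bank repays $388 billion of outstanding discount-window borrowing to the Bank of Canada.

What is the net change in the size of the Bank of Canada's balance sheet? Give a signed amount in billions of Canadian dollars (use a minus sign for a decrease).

Currency withdrawal $207 billion: only the composition of liabilities changes → 0.
FX purchase $240 billion: a Bank of Canada asset is acquired → +$240B.
Government account inflow $321 billion: only the composition of liabilities changes → 0.
Discount-window repayment $388 billion: a Bank of Canada asset is shed → −$388B.
Net: 0 + 240 + 0 − 388 = -$148 billion.

-$148 billion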